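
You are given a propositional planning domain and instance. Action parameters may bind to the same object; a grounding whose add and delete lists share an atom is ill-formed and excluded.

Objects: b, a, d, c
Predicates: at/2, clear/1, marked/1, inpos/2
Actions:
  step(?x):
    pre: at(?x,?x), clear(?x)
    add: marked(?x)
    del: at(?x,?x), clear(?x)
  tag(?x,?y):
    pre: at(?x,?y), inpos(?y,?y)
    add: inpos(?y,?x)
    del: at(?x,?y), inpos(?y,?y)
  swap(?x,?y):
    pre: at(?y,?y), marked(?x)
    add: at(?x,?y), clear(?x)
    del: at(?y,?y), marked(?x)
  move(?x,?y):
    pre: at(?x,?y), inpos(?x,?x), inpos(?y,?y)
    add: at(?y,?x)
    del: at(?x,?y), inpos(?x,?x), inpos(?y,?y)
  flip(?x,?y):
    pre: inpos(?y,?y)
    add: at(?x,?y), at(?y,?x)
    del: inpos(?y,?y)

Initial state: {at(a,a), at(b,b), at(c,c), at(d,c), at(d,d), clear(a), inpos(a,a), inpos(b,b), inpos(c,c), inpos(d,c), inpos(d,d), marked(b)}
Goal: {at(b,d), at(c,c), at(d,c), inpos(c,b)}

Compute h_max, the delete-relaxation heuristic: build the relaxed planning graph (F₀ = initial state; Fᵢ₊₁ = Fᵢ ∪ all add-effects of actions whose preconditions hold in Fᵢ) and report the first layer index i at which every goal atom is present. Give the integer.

2

F0 = init (12 atoms)
F1 = F0 ∪ {at(a,b), at(a,c), at(a,d), at(b,a), at(b,c), at(b,d), at(c,a), at(c,b), at(c,d), at(d,a), at(d,b), clear(b), inpos(c,d), marked(a)}  (26 atoms)
F2 = F1 ∪ {inpos(a,b), inpos(a,c), inpos(a,d), inpos(b,a), inpos(b,c), inpos(b,d), inpos(c,a), inpos(c,b), inpos(d,a), inpos(d,b)}  (36 atoms)
goal ⊆ F2  ⇒  h_max = 2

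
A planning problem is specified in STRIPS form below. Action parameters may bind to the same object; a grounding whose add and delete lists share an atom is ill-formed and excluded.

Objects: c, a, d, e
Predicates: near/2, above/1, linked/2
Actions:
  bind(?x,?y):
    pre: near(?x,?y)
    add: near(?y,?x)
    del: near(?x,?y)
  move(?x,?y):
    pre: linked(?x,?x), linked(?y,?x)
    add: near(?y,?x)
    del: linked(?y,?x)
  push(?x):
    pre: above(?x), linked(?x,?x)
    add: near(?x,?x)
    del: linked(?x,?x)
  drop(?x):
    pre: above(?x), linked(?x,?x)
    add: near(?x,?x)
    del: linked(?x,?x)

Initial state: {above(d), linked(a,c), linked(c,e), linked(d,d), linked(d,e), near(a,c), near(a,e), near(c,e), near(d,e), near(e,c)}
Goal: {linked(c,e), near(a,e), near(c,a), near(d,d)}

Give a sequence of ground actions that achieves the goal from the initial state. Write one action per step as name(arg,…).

1. bind(a,c)  →  {above(d), linked(a,c), linked(c,e), linked(d,d), linked(d,e), near(a,e), near(c,a), near(c,e), near(d,e), near(e,c)}
2. move(d,d)  →  {above(d), linked(a,c), linked(c,e), linked(d,e), near(a,e), near(c,a), near(c,e), near(d,d), near(d,e), near(e,c)}

bind(a,c); move(d,d)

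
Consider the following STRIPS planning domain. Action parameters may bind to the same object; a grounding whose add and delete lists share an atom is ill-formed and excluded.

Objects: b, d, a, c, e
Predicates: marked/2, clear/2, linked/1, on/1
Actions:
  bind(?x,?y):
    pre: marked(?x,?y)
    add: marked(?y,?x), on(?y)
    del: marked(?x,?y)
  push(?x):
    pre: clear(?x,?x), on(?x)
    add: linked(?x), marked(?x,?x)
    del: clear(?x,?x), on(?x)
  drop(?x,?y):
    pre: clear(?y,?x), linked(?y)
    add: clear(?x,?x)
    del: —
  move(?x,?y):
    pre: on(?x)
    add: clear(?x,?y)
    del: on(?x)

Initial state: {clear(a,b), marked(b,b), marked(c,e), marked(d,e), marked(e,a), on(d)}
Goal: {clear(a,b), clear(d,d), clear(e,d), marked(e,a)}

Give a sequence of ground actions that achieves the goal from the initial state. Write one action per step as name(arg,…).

bind(d,e); move(d,d); move(e,d)

1. bind(d,e)  →  {clear(a,b), marked(b,b), marked(c,e), marked(e,a), marked(e,d), on(d), on(e)}
2. move(d,d)  →  {clear(a,b), clear(d,d), marked(b,b), marked(c,e), marked(e,a), marked(e,d), on(e)}
3. move(e,d)  →  {clear(a,b), clear(d,d), clear(e,d), marked(b,b), marked(c,e), marked(e,a), marked(e,d)}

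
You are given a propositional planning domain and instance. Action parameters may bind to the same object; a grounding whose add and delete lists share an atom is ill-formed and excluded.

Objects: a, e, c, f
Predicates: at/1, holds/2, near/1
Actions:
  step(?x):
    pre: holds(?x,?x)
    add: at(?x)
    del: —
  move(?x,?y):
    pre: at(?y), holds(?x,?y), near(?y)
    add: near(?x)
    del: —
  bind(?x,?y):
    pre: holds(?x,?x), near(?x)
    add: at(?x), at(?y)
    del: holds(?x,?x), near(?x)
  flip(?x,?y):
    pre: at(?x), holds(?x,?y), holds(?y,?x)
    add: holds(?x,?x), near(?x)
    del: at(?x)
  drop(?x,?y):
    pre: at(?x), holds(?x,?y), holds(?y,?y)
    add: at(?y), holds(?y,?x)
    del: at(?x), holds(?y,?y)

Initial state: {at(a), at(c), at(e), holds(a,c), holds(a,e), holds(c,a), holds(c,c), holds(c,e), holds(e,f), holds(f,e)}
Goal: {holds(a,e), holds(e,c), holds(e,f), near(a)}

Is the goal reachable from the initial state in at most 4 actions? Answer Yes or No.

Yes

1. flip(a,c)  →  {at(c), at(e), holds(a,a), holds(a,c), holds(a,e), holds(c,a), holds(c,c), holds(c,e), holds(e,f), holds(f,e), near(a)}
2. flip(e,f)  →  {at(c), holds(a,a), holds(a,c), holds(a,e), holds(c,a), holds(c,c), holds(c,e), holds(e,e), holds(e,f), holds(f,e), near(a), near(e)}
3. drop(c,e)  →  {at(e), holds(a,a), holds(a,c), holds(a,e), holds(c,a), holds(c,c), holds(c,e), holds(e,c), holds(e,f), holds(f,e), near(a), near(e)}
optimal plan length = 3; 3 ≤ 4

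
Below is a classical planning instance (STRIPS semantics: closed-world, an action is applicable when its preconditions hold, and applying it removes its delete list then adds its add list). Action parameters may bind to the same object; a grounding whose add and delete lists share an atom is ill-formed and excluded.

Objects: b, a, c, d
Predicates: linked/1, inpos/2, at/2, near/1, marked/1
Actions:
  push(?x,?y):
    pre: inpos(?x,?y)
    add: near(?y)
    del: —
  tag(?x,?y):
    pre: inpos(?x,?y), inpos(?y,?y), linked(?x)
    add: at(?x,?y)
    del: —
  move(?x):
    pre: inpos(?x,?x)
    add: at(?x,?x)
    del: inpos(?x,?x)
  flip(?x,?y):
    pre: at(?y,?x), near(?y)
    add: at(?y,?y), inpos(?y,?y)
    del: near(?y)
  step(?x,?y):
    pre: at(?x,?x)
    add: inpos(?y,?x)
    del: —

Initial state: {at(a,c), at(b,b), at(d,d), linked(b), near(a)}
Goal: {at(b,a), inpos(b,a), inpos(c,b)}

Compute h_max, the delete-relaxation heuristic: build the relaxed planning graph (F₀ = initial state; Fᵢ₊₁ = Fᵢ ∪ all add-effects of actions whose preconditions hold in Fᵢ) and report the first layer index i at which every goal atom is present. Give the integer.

3

F0 = init (5 atoms)
F1 = F0 ∪ {at(a,a), inpos(a,a), inpos(a,b), inpos(a,d), inpos(b,b), inpos(b,d), inpos(c,b), inpos(c,d), inpos(d,b), inpos(d,d)}  (15 atoms)
F2 = F1 ∪ {at(b,d), inpos(b,a), inpos(c,a), inpos(d,a), near(b), near(d)}  (21 atoms)
F3 = F2 ∪ {at(b,a)}  (22 atoms)
goal ⊆ F3  ⇒  h_max = 3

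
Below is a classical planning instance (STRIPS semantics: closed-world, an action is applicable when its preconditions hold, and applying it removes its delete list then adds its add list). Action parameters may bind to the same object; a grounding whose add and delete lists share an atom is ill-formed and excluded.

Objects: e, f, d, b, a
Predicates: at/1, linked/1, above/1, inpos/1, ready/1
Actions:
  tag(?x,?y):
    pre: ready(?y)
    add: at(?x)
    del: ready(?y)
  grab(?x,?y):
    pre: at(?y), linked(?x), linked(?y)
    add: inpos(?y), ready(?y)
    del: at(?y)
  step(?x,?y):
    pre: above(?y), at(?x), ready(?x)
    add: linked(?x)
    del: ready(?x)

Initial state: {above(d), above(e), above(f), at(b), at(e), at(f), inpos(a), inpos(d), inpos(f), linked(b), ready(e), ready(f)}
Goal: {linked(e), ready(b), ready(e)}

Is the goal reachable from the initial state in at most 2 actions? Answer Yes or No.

1. grab(b,b)  →  {above(d), above(e), above(f), at(e), at(f), inpos(a), inpos(b), inpos(d), inpos(f), linked(b), ready(b), ready(e), ready(f)}
2. step(e,e)  →  {above(d), above(e), above(f), at(e), at(f), inpos(a), inpos(b), inpos(d), inpos(f), linked(b), linked(e), ready(b), ready(f)}
3. grab(e,e)  →  {above(d), above(e), above(f), at(f), inpos(a), inpos(b), inpos(d), inpos(e), inpos(f), linked(b), linked(e), ready(b), ready(e), ready(f)}
optimal plan length = 3; 3 > 2

No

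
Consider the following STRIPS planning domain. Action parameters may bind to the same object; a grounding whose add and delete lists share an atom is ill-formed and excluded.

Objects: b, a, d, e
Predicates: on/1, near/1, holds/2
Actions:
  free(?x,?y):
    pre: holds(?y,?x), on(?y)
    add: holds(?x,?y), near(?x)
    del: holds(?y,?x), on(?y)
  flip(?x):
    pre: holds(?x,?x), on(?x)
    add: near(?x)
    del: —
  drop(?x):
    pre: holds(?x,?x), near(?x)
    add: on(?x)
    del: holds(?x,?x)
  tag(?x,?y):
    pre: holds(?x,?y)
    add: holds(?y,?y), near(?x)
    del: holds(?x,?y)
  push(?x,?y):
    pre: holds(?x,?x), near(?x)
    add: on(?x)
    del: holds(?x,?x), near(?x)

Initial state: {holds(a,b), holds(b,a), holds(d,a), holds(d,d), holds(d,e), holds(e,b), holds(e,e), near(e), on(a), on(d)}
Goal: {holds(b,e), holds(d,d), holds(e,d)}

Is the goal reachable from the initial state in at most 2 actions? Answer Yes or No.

1. free(e,d)  →  {holds(a,b), holds(b,a), holds(d,a), holds(d,d), holds(e,b), holds(e,d), holds(e,e), near(e), on(a)}
2. drop(e)  →  {holds(a,b), holds(b,a), holds(d,a), holds(d,d), holds(e,b), holds(e,d), near(e), on(a), on(e)}
3. free(b,e)  →  {holds(a,b), holds(b,a), holds(b,e), holds(d,a), holds(d,d), holds(e,d), near(b), near(e), on(a)}
optimal plan length = 3; 3 > 2

No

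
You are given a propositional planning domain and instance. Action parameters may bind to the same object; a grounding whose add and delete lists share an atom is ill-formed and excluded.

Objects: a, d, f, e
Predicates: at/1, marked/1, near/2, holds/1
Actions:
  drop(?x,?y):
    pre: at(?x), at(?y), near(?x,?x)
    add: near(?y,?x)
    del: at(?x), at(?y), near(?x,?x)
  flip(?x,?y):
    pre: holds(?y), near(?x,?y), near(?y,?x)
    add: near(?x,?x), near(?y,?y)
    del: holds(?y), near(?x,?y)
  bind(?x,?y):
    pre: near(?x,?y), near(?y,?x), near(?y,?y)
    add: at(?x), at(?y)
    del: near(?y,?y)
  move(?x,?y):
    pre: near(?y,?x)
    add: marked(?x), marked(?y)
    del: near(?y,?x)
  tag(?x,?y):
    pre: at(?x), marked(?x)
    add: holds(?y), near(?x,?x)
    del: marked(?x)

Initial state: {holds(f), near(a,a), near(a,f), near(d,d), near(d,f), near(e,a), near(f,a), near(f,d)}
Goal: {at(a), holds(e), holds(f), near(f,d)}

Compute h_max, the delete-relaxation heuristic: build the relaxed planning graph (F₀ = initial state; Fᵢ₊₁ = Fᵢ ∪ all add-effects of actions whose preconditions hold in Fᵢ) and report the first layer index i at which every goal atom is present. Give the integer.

2

F0 = init (8 atoms)
F1 = F0 ∪ {at(a), at(d), at(f), marked(a), marked(d), marked(e), marked(f), near(f,f)}  (16 atoms)
F2 = F1 ∪ {holds(a), holds(d), holds(e), near(a,d), near(d,a)}  (21 atoms)
goal ⊆ F2  ⇒  h_max = 2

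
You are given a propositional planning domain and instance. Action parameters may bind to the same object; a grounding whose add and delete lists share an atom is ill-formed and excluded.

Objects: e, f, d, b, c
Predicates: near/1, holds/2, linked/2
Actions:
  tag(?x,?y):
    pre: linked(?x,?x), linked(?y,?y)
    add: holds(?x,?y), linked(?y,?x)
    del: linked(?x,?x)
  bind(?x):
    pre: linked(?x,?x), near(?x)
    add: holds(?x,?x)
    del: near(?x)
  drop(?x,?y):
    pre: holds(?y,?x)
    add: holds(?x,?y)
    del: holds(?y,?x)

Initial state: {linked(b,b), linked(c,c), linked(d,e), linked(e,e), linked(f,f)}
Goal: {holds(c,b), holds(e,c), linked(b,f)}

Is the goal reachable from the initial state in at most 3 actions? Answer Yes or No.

1. tag(e,c)  →  {holds(e,c), linked(b,b), linked(c,c), linked(c,e), linked(d,e), linked(f,f)}
2. tag(f,b)  →  {holds(e,c), holds(f,b), linked(b,b), linked(b,f), linked(c,c), linked(c,e), linked(d,e)}
3. tag(c,b)  →  {holds(c,b), holds(e,c), holds(f,b), linked(b,b), linked(b,c), linked(b,f), linked(c,e), linked(d,e)}
optimal plan length = 3; 3 ≤ 3

Yes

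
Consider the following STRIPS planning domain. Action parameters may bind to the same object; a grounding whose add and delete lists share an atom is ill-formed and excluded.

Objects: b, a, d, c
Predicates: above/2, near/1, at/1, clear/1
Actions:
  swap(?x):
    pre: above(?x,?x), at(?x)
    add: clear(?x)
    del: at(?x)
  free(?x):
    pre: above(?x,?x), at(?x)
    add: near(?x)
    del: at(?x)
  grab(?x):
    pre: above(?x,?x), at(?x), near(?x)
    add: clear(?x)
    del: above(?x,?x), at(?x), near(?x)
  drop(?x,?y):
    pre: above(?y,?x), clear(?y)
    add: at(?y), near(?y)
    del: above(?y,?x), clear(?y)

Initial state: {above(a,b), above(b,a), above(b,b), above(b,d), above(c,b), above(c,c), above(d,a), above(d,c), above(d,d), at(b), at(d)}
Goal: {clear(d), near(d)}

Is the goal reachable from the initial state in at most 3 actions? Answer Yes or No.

1. swap(d)  →  {above(a,b), above(b,a), above(b,b), above(b,d), above(c,b), above(c,c), above(d,a), above(d,c), above(d,d), at(b), clear(d)}
2. drop(a,d)  →  {above(a,b), above(b,a), above(b,b), above(b,d), above(c,b), above(c,c), above(d,c), above(d,d), at(b), at(d), near(d)}
3. swap(d)  →  {above(a,b), above(b,a), above(b,b), above(b,d), above(c,b), above(c,c), above(d,c), above(d,d), at(b), clear(d), near(d)}
optimal plan length = 3; 3 ≤ 3

Yes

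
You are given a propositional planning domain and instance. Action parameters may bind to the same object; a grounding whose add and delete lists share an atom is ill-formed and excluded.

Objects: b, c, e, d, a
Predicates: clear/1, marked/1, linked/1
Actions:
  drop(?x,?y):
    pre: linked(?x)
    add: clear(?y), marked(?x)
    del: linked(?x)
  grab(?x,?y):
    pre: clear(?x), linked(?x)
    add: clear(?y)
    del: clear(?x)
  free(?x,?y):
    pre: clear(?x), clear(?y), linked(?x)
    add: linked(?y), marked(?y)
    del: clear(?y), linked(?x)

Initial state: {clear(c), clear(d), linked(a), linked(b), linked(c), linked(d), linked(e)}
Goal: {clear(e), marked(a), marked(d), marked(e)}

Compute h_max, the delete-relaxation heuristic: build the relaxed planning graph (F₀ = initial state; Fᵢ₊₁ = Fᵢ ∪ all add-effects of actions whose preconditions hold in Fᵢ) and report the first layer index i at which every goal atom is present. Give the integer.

1

F0 = init (7 atoms)
F1 = F0 ∪ {clear(a), clear(b), clear(e), marked(a), marked(b), marked(c), marked(d), marked(e)}  (15 atoms)
goal ⊆ F1  ⇒  h_max = 1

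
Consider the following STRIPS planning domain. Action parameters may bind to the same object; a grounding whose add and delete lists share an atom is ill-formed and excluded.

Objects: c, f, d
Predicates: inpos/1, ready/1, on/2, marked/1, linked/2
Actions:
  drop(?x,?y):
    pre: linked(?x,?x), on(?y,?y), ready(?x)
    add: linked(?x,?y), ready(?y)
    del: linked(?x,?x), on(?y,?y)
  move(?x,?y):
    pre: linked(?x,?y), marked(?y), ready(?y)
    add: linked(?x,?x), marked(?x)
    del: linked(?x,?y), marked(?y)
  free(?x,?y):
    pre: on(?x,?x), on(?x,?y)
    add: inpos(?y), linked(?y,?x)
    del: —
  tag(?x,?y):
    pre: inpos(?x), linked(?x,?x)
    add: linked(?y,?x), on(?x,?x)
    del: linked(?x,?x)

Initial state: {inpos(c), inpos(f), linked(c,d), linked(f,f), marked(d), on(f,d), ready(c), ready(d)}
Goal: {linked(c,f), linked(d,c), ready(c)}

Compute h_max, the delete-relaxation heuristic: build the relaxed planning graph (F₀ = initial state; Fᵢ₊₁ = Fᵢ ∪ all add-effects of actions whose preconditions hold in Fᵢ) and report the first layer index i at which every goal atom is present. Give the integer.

F0 = init (8 atoms)
F1 = F0 ∪ {linked(c,c), linked(c,f), linked(d,f), marked(c), on(f,f)}  (13 atoms)
F2 = F1 ∪ {inpos(d), linked(d,c), linked(f,c), on(c,c), ready(f)}  (18 atoms)
goal ⊆ F2  ⇒  h_max = 2

2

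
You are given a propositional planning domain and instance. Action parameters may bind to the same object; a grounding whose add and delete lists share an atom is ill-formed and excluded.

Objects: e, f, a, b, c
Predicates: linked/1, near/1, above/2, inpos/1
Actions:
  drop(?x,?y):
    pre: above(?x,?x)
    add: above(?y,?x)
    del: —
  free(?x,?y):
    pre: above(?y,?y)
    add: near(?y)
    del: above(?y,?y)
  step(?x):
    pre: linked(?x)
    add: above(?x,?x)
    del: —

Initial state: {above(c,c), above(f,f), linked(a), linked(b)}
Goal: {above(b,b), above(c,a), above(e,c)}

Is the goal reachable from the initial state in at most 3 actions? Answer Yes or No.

No

1. drop(c,e)  →  {above(c,c), above(e,c), above(f,f), linked(a), linked(b)}
2. step(a)  →  {above(a,a), above(c,c), above(e,c), above(f,f), linked(a), linked(b)}
3. drop(a,c)  →  {above(a,a), above(c,a), above(c,c), above(e,c), above(f,f), linked(a), linked(b)}
4. step(b)  →  {above(a,a), above(b,b), above(c,a), above(c,c), above(e,c), above(f,f), linked(a), linked(b)}
optimal plan length = 4; 4 > 3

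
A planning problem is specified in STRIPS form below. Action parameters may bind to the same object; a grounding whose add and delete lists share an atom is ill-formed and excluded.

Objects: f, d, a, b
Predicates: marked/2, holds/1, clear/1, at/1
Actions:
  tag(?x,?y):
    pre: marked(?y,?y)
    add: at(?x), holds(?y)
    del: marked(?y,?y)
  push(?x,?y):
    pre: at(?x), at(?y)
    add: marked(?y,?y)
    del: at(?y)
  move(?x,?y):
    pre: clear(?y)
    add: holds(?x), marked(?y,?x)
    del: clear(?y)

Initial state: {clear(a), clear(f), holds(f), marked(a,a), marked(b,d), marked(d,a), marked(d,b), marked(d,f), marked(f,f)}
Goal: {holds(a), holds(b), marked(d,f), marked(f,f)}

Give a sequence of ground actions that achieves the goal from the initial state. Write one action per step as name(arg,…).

1. tag(f,a)  →  {at(f), clear(a), clear(f), holds(a), holds(f), marked(b,d), marked(d,a), marked(d,b), marked(d,f), marked(f,f)}
2. move(b,f)  →  {at(f), clear(a), holds(a), holds(b), holds(f), marked(b,d), marked(d,a), marked(d,b), marked(d,f), marked(f,b), marked(f,f)}

tag(f,a); move(b,f)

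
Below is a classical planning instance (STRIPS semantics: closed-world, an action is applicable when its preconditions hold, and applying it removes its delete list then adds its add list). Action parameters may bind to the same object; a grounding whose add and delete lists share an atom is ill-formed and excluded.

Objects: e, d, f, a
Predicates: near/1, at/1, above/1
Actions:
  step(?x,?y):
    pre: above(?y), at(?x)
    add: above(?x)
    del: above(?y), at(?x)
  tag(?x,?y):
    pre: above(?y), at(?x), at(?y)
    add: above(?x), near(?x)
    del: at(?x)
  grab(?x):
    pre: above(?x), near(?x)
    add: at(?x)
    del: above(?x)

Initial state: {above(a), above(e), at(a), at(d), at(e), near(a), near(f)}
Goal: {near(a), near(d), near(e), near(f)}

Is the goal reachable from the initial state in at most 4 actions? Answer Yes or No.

Yes

1. tag(e,e)  →  {above(a), above(e), at(a), at(d), near(a), near(e), near(f)}
2. tag(d,a)  →  {above(a), above(d), above(e), at(a), near(a), near(d), near(e), near(f)}
optimal plan length = 2; 2 ≤ 4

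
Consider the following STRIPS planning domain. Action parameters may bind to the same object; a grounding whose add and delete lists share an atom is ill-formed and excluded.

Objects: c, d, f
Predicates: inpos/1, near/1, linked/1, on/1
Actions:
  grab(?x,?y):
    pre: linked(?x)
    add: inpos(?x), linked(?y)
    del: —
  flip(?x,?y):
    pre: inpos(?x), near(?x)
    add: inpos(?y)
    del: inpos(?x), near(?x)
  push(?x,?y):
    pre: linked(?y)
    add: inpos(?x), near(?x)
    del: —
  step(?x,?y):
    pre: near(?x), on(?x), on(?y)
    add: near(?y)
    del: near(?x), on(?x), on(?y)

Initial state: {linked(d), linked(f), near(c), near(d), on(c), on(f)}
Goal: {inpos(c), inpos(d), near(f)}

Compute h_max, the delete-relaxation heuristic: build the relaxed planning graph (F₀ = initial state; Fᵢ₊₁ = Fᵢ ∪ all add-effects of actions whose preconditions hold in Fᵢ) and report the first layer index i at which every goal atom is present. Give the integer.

F0 = init (6 atoms)
F1 = F0 ∪ {inpos(c), inpos(d), inpos(f), linked(c), near(f)}  (11 atoms)
goal ⊆ F1  ⇒  h_max = 1

1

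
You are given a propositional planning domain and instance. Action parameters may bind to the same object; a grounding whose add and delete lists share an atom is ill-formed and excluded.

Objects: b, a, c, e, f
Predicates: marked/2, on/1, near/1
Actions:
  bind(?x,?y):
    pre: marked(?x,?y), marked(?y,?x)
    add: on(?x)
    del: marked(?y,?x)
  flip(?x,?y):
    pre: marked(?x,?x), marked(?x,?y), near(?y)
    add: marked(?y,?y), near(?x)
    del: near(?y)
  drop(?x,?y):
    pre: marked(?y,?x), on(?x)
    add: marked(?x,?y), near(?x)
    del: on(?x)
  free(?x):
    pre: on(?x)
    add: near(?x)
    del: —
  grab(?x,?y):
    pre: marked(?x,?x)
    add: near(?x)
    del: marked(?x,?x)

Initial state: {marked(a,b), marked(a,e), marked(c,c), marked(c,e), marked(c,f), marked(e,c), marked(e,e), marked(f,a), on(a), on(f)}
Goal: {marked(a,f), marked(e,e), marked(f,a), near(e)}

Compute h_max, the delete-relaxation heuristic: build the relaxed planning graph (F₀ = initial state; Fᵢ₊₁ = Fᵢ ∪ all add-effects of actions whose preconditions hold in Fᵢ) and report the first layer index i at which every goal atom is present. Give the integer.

1

F0 = init (10 atoms)
F1 = F0 ∪ {marked(a,f), marked(f,c), near(a), near(c), near(e), near(f), on(c), on(e)}  (18 atoms)
goal ⊆ F1  ⇒  h_max = 1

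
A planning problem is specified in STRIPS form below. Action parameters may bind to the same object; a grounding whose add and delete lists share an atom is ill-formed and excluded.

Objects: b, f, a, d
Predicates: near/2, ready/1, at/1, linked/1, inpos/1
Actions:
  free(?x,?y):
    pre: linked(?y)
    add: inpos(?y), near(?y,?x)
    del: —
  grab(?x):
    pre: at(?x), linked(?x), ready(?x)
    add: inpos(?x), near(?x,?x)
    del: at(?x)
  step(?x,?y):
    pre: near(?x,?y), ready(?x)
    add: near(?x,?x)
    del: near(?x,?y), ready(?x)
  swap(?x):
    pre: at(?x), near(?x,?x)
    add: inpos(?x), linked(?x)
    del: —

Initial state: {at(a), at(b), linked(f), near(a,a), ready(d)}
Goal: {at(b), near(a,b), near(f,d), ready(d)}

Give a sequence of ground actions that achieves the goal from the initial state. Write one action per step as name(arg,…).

free(d,f); swap(a); free(b,a)

1. free(d,f)  →  {at(a), at(b), inpos(f), linked(f), near(a,a), near(f,d), ready(d)}
2. swap(a)  →  {at(a), at(b), inpos(a), inpos(f), linked(a), linked(f), near(a,a), near(f,d), ready(d)}
3. free(b,a)  →  {at(a), at(b), inpos(a), inpos(f), linked(a), linked(f), near(a,a), near(a,b), near(f,d), ready(d)}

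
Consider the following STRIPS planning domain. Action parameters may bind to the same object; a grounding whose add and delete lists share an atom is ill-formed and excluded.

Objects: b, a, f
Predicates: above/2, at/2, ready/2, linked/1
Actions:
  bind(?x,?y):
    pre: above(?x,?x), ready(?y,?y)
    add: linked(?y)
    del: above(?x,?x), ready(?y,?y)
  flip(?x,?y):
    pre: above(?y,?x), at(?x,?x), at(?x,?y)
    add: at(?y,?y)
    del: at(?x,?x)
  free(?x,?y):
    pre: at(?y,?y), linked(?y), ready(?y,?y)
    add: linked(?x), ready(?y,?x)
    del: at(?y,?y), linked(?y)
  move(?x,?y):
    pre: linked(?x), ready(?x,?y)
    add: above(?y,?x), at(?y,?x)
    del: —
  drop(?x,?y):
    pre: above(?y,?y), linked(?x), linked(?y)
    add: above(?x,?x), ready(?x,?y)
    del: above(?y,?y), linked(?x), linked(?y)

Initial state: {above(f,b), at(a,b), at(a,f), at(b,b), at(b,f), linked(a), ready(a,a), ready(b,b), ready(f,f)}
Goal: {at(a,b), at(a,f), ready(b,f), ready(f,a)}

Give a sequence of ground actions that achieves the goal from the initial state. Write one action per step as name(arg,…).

move(a,a); free(b,a); free(f,b); move(f,f); free(a,f)

1. move(a,a)  →  {above(a,a), above(f,b), at(a,a), at(a,b), at(a,f), at(b,b), at(b,f), linked(a), ready(a,a), ready(b,b), ready(f,f)}
2. free(b,a)  →  {above(a,a), above(f,b), at(a,b), at(a,f), at(b,b), at(b,f), linked(b), ready(a,a), ready(a,b), ready(b,b), ready(f,f)}
3. free(f,b)  →  {above(a,a), above(f,b), at(a,b), at(a,f), at(b,f), linked(f), ready(a,a), ready(a,b), ready(b,b), ready(b,f), ready(f,f)}
4. move(f,f)  →  {above(a,a), above(f,b), above(f,f), at(a,b), at(a,f), at(b,f), at(f,f), linked(f), ready(a,a), ready(a,b), ready(b,b), ready(b,f), ready(f,f)}
5. free(a,f)  →  {above(a,a), above(f,b), above(f,f), at(a,b), at(a,f), at(b,f), linked(a), ready(a,a), ready(a,b), ready(b,b), ready(b,f), ready(f,a), ready(f,f)}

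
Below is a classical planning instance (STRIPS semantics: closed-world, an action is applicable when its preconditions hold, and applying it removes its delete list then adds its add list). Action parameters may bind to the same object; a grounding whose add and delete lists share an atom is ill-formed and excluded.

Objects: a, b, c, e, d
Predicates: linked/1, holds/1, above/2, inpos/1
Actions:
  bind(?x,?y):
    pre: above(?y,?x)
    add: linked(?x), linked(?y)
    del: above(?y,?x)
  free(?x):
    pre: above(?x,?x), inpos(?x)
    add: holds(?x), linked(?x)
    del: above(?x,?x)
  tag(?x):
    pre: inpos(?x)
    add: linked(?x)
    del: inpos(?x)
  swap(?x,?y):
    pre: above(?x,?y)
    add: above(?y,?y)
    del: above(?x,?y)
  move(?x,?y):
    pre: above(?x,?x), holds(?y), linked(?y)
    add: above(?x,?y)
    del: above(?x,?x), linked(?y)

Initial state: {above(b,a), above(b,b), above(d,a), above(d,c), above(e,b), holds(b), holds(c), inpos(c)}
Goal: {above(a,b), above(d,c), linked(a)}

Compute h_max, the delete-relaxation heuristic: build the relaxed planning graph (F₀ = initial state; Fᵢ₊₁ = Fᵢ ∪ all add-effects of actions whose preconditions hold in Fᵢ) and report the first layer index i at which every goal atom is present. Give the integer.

F0 = init (8 atoms)
F1 = F0 ∪ {above(a,a), above(c,c), linked(a), linked(b), linked(c), linked(d), linked(e)}  (15 atoms)
F2 = F1 ∪ {above(a,b), above(a,c), above(b,c), above(c,b)}  (19 atoms)
goal ⊆ F2  ⇒  h_max = 2

2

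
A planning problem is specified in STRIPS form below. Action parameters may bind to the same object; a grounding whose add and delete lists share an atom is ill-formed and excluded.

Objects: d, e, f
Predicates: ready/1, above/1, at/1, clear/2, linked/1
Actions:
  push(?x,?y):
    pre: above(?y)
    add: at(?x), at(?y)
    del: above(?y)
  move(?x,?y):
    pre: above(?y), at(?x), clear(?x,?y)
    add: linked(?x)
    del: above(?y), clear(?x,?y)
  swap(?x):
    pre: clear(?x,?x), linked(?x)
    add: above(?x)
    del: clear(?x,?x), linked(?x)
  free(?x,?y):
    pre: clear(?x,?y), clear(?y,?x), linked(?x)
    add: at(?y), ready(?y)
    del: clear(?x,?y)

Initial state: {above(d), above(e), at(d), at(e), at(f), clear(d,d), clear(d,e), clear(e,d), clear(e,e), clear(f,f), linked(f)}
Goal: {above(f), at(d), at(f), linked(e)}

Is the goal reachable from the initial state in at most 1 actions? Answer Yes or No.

No

1. move(e,d)  →  {above(e), at(d), at(e), at(f), clear(d,d), clear(d,e), clear(e,e), clear(f,f), linked(e), linked(f)}
2. swap(f)  →  {above(e), above(f), at(d), at(e), at(f), clear(d,d), clear(d,e), clear(e,e), linked(e)}
optimal plan length = 2; 2 > 1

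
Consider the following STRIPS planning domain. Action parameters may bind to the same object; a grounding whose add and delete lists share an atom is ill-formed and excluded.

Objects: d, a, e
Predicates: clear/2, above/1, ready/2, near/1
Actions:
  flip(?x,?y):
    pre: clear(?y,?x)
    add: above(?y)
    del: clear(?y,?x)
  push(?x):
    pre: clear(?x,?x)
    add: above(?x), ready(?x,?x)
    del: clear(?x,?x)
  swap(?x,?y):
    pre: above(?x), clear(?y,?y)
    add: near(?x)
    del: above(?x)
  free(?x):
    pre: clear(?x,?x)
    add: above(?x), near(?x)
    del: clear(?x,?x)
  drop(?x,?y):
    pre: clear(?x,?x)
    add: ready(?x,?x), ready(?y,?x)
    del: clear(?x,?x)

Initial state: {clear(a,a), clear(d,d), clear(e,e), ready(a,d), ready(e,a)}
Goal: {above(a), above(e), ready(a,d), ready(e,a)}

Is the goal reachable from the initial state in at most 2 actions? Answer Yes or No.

1. flip(a,a)  →  {above(a), clear(d,d), clear(e,e), ready(a,d), ready(e,a)}
2. flip(e,e)  →  {above(a), above(e), clear(d,d), ready(a,d), ready(e,a)}
optimal plan length = 2; 2 ≤ 2

Yes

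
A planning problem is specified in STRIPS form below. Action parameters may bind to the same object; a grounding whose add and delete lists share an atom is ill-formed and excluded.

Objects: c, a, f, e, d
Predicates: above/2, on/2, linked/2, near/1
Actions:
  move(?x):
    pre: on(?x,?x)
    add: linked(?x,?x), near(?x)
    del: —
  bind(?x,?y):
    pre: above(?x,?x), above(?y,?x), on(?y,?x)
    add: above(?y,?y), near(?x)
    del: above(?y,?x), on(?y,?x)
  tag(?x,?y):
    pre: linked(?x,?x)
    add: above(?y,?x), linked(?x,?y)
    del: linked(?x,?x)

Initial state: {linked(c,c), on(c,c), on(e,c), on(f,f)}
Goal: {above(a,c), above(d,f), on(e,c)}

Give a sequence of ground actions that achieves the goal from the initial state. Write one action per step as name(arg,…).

move(f); tag(c,a); tag(f,d)

1. move(f)  →  {linked(c,c), linked(f,f), near(f), on(c,c), on(e,c), on(f,f)}
2. tag(c,a)  →  {above(a,c), linked(c,a), linked(f,f), near(f), on(c,c), on(e,c), on(f,f)}
3. tag(f,d)  →  {above(a,c), above(d,f), linked(c,a), linked(f,d), near(f), on(c,c), on(e,c), on(f,f)}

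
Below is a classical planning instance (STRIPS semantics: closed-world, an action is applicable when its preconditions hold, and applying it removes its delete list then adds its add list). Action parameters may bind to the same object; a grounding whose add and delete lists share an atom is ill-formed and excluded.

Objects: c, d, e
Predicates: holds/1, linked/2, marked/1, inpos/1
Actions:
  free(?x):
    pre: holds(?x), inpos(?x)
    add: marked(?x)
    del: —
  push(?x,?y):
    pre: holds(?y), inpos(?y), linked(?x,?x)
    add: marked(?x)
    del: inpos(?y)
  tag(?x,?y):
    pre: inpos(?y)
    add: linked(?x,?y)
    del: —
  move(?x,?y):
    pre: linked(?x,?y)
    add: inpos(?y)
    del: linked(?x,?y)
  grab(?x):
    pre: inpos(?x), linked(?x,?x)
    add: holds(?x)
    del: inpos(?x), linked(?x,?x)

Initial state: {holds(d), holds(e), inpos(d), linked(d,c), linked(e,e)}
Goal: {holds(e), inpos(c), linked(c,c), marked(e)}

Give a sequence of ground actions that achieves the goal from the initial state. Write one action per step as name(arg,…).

1. push(e,d)  →  {holds(d), holds(e), linked(d,c), linked(e,e), marked(e)}
2. move(d,c)  →  {holds(d), holds(e), inpos(c), linked(e,e), marked(e)}
3. tag(c,c)  →  {holds(d), holds(e), inpos(c), linked(c,c), linked(e,e), marked(e)}

push(e,d); move(d,c); tag(c,c)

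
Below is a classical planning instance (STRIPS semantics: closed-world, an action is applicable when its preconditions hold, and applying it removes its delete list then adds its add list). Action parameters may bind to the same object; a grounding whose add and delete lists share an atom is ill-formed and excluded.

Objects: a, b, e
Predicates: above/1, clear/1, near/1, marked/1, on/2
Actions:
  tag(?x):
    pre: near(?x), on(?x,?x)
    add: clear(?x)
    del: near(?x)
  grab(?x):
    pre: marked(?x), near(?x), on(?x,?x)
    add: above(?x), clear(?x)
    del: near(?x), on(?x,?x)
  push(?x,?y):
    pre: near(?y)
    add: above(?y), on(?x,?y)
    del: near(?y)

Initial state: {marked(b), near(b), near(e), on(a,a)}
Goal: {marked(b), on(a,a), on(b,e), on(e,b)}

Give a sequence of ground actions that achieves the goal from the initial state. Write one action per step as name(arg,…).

push(b,e); push(e,b)

1. push(b,e)  →  {above(e), marked(b), near(b), on(a,a), on(b,e)}
2. push(e,b)  →  {above(b), above(e), marked(b), on(a,a), on(b,e), on(e,b)}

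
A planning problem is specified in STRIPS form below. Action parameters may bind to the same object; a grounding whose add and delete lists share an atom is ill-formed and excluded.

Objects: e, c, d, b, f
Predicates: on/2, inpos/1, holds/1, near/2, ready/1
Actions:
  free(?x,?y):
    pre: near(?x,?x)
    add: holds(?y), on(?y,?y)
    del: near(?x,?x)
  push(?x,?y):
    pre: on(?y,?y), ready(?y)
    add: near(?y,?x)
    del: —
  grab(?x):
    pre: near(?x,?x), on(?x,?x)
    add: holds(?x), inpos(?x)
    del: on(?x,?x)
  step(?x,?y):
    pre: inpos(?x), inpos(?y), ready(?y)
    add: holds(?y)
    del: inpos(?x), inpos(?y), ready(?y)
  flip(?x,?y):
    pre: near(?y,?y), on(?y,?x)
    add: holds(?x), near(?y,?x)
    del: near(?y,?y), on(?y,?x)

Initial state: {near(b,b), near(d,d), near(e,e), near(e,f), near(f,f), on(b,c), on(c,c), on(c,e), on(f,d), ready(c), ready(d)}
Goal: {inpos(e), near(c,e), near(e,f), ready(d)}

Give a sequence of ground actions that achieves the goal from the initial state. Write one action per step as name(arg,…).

1. free(d,e)  →  {holds(e), near(b,b), near(e,e), near(e,f), near(f,f), on(b,c), on(c,c), on(c,e), on(e,e), on(f,d), ready(c), ready(d)}
2. push(e,c)  →  {holds(e), near(b,b), near(c,e), near(e,e), near(e,f), near(f,f), on(b,c), on(c,c), on(c,e), on(e,e), on(f,d), ready(c), ready(d)}
3. grab(e)  →  {holds(e), inpos(e), near(b,b), near(c,e), near(e,e), near(e,f), near(f,f), on(b,c), on(c,c), on(c,e), on(f,d), ready(c), ready(d)}

free(d,e); push(e,c); grab(e)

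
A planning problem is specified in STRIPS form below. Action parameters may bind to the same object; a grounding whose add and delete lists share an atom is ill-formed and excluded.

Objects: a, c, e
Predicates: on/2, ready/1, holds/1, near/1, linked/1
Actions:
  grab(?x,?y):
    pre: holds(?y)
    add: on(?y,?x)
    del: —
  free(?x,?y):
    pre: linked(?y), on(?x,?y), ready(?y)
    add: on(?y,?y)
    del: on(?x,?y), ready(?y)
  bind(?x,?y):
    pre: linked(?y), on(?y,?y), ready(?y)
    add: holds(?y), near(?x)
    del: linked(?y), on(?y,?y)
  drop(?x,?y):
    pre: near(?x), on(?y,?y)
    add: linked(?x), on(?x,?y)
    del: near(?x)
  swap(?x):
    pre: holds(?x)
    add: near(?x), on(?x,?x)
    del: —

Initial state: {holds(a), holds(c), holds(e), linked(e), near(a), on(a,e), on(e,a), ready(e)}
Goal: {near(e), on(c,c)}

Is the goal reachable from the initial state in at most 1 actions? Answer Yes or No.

1. grab(c,c)  →  {holds(a), holds(c), holds(e), linked(e), near(a), on(a,e), on(c,c), on(e,a), ready(e)}
2. swap(e)  →  {holds(a), holds(c), holds(e), linked(e), near(a), near(e), on(a,e), on(c,c), on(e,a), on(e,e), ready(e)}
optimal plan length = 2; 2 > 1

No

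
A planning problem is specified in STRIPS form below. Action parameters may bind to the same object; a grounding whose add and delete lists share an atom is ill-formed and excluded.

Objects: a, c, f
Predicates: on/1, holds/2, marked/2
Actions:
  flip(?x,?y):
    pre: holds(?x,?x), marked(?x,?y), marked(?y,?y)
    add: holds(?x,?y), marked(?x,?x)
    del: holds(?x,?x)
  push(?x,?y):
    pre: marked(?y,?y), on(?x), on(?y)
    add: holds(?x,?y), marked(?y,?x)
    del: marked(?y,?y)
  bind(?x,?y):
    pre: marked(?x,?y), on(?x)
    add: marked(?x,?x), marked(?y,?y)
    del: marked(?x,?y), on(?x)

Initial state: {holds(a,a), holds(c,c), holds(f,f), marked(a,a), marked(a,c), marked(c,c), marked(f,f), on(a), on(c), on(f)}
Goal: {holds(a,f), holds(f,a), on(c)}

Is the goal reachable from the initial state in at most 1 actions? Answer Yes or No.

1. push(a,f)  →  {holds(a,a), holds(a,f), holds(c,c), holds(f,f), marked(a,a), marked(a,c), marked(c,c), marked(f,a), on(a), on(c), on(f)}
2. flip(f,a)  →  {holds(a,a), holds(a,f), holds(c,c), holds(f,a), marked(a,a), marked(a,c), marked(c,c), marked(f,a), marked(f,f), on(a), on(c), on(f)}
optimal plan length = 2; 2 > 1

No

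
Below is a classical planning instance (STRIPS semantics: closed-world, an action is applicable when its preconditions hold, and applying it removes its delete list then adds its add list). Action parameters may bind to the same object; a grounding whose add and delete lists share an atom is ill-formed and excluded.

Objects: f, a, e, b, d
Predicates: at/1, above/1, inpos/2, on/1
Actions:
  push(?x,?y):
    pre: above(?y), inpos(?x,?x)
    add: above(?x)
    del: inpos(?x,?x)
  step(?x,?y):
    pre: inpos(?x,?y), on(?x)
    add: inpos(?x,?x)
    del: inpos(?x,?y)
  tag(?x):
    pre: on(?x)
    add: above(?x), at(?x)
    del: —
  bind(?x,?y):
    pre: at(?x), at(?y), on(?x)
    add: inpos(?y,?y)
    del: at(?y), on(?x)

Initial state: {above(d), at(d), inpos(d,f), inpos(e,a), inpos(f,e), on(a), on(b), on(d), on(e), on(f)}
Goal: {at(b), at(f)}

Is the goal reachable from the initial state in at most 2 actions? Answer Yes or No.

Yes

1. tag(f)  →  {above(d), above(f), at(d), at(f), inpos(d,f), inpos(e,a), inpos(f,e), on(a), on(b), on(d), on(e), on(f)}
2. tag(b)  →  {above(b), above(d), above(f), at(b), at(d), at(f), inpos(d,f), inpos(e,a), inpos(f,e), on(a), on(b), on(d), on(e), on(f)}
optimal plan length = 2; 2 ≤ 2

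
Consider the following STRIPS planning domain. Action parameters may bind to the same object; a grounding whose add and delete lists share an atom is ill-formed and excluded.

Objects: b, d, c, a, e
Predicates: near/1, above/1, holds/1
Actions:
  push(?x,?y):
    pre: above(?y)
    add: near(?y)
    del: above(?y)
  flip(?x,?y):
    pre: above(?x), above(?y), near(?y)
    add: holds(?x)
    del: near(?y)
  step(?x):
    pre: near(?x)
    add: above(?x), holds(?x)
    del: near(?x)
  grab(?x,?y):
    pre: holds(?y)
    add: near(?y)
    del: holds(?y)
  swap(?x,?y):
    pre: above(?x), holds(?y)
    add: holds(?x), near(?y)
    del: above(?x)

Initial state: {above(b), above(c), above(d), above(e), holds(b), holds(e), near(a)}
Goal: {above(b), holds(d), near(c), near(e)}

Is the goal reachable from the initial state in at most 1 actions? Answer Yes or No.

No

1. push(b,c)  →  {above(b), above(d), above(e), holds(b), holds(e), near(a), near(c)}
2. swap(d,e)  →  {above(b), above(e), holds(b), holds(d), holds(e), near(a), near(c), near(e)}
optimal plan length = 2; 2 > 1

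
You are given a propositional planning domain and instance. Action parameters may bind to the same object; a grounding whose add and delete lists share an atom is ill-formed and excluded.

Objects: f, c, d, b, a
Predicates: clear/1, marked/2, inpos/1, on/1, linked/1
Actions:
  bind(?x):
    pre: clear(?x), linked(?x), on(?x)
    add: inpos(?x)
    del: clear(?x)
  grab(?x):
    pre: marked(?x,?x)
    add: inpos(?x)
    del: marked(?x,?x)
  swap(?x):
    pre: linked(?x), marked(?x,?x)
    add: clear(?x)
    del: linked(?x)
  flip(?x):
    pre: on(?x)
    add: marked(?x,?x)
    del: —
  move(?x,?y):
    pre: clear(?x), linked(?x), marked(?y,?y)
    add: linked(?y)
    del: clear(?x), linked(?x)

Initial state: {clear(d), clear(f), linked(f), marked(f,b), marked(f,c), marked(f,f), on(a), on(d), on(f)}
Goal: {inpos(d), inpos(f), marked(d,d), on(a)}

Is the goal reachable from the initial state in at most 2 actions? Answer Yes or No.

No

1. bind(f)  →  {clear(d), inpos(f), linked(f), marked(f,b), marked(f,c), marked(f,f), on(a), on(d), on(f)}
2. flip(d)  →  {clear(d), inpos(f), linked(f), marked(d,d), marked(f,b), marked(f,c), marked(f,f), on(a), on(d), on(f)}
3. grab(d)  →  {clear(d), inpos(d), inpos(f), linked(f), marked(f,b), marked(f,c), marked(f,f), on(a), on(d), on(f)}
4. flip(d)  →  {clear(d), inpos(d), inpos(f), linked(f), marked(d,d), marked(f,b), marked(f,c), marked(f,f), on(a), on(d), on(f)}
optimal plan length = 4; 4 > 2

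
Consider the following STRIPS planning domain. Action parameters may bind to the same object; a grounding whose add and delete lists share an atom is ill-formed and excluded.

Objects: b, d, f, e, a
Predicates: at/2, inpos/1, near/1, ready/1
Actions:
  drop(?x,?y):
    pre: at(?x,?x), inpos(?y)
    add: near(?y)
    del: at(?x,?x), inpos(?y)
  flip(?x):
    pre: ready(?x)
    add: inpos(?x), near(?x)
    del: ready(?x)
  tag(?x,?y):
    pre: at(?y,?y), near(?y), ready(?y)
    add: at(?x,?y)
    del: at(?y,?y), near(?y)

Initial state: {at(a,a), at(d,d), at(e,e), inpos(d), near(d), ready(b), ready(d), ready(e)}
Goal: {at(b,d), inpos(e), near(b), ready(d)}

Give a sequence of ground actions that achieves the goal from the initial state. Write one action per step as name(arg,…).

1. flip(b)  →  {at(a,a), at(d,d), at(e,e), inpos(b), inpos(d), near(b), near(d), ready(d), ready(e)}
2. flip(e)  →  {at(a,a), at(d,d), at(e,e), inpos(b), inpos(d), inpos(e), near(b), near(d), near(e), ready(d)}
3. tag(b,d)  →  {at(a,a), at(b,d), at(e,e), inpos(b), inpos(d), inpos(e), near(b), near(e), ready(d)}

flip(b); flip(e); tag(b,d)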